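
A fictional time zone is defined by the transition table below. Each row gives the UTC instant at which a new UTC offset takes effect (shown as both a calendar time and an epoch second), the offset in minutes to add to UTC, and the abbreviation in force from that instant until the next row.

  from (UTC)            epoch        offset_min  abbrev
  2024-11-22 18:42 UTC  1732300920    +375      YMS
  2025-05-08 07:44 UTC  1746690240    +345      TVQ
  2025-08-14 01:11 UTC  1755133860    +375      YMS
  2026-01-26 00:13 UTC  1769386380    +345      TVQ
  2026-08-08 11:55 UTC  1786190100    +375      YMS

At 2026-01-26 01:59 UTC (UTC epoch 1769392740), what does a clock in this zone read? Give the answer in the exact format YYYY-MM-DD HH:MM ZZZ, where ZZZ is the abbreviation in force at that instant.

2026-01-26 07:44 TVQ

Query: 2026-01-26 01:59 UTC
Rule 4/5 (TVQ, +05:45): 2026-01-26 00:13 UTC ≤ query < 2026-08-08 11:55 UTC
1·60 + 59 + 345 = 464 min
464 = 0·1440 + 464; 464 = 7·60 + 44 → 07:44, same day
→ 2026-01-26 07:44 TVQ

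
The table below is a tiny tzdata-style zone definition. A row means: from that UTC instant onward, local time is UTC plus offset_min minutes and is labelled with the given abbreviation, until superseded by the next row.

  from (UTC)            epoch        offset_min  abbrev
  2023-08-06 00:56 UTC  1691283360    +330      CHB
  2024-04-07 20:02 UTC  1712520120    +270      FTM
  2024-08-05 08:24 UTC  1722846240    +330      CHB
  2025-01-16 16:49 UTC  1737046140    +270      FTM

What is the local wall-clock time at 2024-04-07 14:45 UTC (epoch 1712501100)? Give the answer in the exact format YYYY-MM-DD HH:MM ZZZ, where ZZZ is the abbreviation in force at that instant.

2024-04-07 20:15 CHB

Query: 2024-04-07 14:45 UTC
Rule 1/4 (CHB, +05:30): 2023-08-06 00:56 UTC ≤ query < 2024-04-07 20:02 UTC
14·60 + 45 + 330 = 1215 min
1215 = 0·1440 + 1215; 1215 = 20·60 + 15 → 20:15, same day
→ 2024-04-07 20:15 CHB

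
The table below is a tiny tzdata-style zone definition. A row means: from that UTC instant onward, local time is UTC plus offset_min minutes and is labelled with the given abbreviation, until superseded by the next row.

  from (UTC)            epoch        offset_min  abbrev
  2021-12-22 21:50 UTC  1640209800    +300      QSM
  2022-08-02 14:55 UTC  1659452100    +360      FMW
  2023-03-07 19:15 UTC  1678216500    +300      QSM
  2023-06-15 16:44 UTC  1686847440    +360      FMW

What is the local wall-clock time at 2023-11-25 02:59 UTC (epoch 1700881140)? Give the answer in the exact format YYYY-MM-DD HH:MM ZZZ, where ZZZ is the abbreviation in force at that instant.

Query: 2023-11-25 02:59 UTC
Rule 4/4 (FMW, +06:00): 2023-06-15 16:44 UTC ≤ query < +∞
2·60 + 59 + 360 = 539 min
539 = 0·1440 + 539; 539 = 8·60 + 59 → 08:59, same day
→ 2023-11-25 08:59 FMW

2023-11-25 08:59 FMW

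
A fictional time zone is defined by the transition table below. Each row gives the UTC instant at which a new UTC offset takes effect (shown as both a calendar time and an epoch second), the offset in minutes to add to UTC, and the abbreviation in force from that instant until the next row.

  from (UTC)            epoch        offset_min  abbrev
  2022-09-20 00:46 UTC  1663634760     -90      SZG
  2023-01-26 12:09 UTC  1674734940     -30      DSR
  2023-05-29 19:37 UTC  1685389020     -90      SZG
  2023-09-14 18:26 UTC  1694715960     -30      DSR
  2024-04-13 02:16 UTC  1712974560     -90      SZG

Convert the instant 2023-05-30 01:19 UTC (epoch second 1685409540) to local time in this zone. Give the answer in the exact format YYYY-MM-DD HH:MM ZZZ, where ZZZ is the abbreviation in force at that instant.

Query: 2023-05-30 01:19 UTC
Rule 3/5 (SZG, -01:30): 2023-05-29 19:37 UTC ≤ query < 2023-09-14 18:26 UTC
1·60 + 19 - 90 = -11 min
-11 = -1·1440 + 1429; 1429 = 23·60 + 49 → 23:49, 2023-05-30 - 1 day = 2023-05-29
→ 2023-05-29 23:49 SZG

2023-05-29 23:49 SZG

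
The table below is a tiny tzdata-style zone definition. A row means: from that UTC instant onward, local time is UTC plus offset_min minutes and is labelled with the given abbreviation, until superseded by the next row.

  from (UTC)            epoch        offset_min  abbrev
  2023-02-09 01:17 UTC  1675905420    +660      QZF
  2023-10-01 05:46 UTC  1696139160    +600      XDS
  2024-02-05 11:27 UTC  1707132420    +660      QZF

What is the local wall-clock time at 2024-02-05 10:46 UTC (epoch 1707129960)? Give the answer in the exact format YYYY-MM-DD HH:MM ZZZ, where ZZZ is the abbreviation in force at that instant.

Query: 2024-02-05 10:46 UTC
Rule 2/3 (XDS, +10:00): 2023-10-01 05:46 UTC ≤ query < 2024-02-05 11:27 UTC
10·60 + 46 + 600 = 1246 min
1246 = 0·1440 + 1246; 1246 = 20·60 + 46 → 20:46, same day
→ 2024-02-05 20:46 XDS

2024-02-05 20:46 XDS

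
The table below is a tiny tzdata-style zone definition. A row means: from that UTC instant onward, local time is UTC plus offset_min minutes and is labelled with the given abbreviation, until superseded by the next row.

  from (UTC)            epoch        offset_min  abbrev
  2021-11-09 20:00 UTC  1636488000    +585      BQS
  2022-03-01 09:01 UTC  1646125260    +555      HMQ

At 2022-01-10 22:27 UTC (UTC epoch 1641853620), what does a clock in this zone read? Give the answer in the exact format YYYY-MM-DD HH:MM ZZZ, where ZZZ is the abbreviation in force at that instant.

2022-01-11 08:12 BQS

Query: 2022-01-10 22:27 UTC
Rule 1/2 (BQS, +09:45): 2021-11-09 20:00 UTC ≤ query < 2022-03-01 09:01 UTC
22·60 + 27 + 585 = 1932 min
1932 = 1·1440 + 492; 492 = 8·60 + 12 → 08:12, 2022-01-10 + 1 day = 2022-01-11
→ 2022-01-11 08:12 BQS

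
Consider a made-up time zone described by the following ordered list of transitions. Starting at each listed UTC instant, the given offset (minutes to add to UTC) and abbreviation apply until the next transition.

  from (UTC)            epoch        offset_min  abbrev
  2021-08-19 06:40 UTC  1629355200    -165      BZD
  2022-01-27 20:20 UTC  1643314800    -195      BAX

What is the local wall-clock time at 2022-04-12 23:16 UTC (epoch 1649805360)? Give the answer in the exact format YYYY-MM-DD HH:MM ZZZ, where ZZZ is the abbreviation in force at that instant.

2022-04-12 20:01 BAX

Query: 2022-04-12 23:16 UTC
Rule 2/2 (BAX, -03:15): 2022-01-27 20:20 UTC ≤ query < +∞
23·60 + 16 - 195 = 1201 min
1201 = 0·1440 + 1201; 1201 = 20·60 + 1 → 20:01, same day
→ 2022-04-12 20:01 BAX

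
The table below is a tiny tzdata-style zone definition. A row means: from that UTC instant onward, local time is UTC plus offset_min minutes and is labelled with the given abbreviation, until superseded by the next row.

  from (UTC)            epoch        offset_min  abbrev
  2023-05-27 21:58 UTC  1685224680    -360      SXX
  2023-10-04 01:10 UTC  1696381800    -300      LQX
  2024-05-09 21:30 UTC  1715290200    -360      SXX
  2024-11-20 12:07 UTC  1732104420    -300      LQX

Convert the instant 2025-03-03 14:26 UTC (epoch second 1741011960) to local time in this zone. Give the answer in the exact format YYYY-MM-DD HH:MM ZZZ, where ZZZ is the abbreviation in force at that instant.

Query: 2025-03-03 14:26 UTC
Rule 4/4 (LQX, -05:00): 2024-11-20 12:07 UTC ≤ query < +∞
14·60 + 26 - 300 = 566 min
566 = 0·1440 + 566; 566 = 9·60 + 26 → 09:26, same day
→ 2025-03-03 09:26 LQX

2025-03-03 09:26 LQX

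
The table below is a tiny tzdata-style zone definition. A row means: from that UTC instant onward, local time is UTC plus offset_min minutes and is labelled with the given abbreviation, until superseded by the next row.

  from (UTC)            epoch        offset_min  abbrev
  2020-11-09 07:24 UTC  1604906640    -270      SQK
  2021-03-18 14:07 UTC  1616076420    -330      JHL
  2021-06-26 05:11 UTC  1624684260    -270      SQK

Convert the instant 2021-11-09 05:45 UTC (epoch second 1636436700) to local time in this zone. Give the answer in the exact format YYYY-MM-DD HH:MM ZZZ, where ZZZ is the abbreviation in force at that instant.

2021-11-09 01:15 SQK

Query: 2021-11-09 05:45 UTC
Rule 3/3 (SQK, -04:30): 2021-06-26 05:11 UTC ≤ query < +∞
5·60 + 45 - 270 = 75 min
75 = 0·1440 + 75; 75 = 1·60 + 15 → 01:15, same day
→ 2021-11-09 01:15 SQK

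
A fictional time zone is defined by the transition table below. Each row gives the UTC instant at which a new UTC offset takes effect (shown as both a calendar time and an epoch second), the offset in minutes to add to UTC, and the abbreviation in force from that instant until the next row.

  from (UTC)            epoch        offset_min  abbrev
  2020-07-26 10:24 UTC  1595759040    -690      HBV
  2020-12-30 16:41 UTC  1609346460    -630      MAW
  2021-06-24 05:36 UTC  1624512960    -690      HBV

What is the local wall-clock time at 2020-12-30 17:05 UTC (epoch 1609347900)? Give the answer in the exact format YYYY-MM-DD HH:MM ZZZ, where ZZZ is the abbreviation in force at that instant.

Query: 2020-12-30 17:05 UTC
Rule 2/3 (MAW, -10:30): 2020-12-30 16:41 UTC ≤ query < 2021-06-24 05:36 UTC
17·60 + 5 - 630 = 395 min
395 = 0·1440 + 395; 395 = 6·60 + 35 → 06:35, same day
→ 2020-12-30 06:35 MAW

2020-12-30 06:35 MAW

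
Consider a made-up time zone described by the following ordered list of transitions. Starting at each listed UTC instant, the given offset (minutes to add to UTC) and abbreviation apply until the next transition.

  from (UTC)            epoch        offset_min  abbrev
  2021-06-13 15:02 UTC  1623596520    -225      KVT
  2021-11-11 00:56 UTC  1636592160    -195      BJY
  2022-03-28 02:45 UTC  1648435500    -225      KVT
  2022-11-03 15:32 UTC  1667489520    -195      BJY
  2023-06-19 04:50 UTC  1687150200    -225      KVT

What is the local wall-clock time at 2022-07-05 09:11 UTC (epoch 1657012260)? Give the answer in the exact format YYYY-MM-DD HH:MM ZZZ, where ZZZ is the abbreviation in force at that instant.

2022-07-05 05:26 KVT

Query: 2022-07-05 09:11 UTC
Rule 3/5 (KVT, -03:45): 2022-03-28 02:45 UTC ≤ query < 2022-11-03 15:32 UTC
9·60 + 11 - 225 = 326 min
326 = 0·1440 + 326; 326 = 5·60 + 26 → 05:26, same day
→ 2022-07-05 05:26 KVT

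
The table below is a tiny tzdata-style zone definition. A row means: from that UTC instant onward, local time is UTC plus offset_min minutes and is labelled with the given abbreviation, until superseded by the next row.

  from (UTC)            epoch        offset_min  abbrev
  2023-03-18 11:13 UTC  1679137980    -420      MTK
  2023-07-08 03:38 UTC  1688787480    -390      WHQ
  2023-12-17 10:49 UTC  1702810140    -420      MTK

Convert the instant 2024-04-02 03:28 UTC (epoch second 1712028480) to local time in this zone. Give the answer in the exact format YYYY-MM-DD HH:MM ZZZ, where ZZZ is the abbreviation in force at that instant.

2024-04-01 20:28 MTK

Query: 2024-04-02 03:28 UTC
Rule 3/3 (MTK, -07:00): 2023-12-17 10:49 UTC ≤ query < +∞
3·60 + 28 - 420 = -212 min
-212 = -1·1440 + 1228; 1228 = 20·60 + 28 → 20:28, 2024-04-02 - 1 day = 2024-04-01
→ 2024-04-01 20:28 MTK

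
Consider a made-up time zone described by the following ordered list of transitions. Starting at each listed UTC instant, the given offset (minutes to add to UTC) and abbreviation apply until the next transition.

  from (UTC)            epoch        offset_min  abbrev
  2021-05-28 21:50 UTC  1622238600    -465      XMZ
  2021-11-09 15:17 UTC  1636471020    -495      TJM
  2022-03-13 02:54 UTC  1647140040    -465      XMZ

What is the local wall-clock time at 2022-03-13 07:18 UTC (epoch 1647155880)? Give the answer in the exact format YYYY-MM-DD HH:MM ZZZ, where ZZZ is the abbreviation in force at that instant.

Query: 2022-03-13 07:18 UTC
Rule 3/3 (XMZ, -07:45): 2022-03-13 02:54 UTC ≤ query < +∞
7·60 + 18 - 465 = -27 min
-27 = -1·1440 + 1413; 1413 = 23·60 + 33 → 23:33, 2022-03-13 - 1 day = 2022-03-12
→ 2022-03-12 23:33 XMZ

2022-03-12 23:33 XMZ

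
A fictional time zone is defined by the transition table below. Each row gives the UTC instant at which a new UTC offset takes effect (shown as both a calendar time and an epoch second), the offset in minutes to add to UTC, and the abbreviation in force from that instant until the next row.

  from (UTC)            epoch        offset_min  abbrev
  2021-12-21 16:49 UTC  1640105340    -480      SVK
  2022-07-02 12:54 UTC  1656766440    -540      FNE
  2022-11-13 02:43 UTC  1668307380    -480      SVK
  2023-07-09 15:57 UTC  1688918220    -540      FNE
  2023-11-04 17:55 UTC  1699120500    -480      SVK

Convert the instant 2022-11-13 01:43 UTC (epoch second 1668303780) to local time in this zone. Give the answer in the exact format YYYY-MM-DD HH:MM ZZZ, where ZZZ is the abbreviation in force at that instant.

2022-11-12 16:43 FNE

Query: 2022-11-13 01:43 UTC
Rule 2/5 (FNE, -09:00): 2022-07-02 12:54 UTC ≤ query < 2022-11-13 02:43 UTC
1·60 + 43 - 540 = -437 min
-437 = -1·1440 + 1003; 1003 = 16·60 + 43 → 16:43, 2022-11-13 - 1 day = 2022-11-12
→ 2022-11-12 16:43 FNE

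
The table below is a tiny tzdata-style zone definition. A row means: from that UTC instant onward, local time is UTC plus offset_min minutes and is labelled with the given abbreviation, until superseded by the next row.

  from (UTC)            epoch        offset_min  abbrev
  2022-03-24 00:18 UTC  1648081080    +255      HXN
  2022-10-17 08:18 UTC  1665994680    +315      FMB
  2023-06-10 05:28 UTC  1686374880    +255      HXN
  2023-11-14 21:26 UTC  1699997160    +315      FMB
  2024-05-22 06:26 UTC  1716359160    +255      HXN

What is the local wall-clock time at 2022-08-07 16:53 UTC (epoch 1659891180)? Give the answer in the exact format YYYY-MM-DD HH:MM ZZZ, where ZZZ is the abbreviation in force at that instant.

Query: 2022-08-07 16:53 UTC
Rule 1/5 (HXN, +04:15): 2022-03-24 00:18 UTC ≤ query < 2022-10-17 08:18 UTC
16·60 + 53 + 255 = 1268 min
1268 = 0·1440 + 1268; 1268 = 21·60 + 8 → 21:08, same day
→ 2022-08-07 21:08 HXN

2022-08-07 21:08 HXN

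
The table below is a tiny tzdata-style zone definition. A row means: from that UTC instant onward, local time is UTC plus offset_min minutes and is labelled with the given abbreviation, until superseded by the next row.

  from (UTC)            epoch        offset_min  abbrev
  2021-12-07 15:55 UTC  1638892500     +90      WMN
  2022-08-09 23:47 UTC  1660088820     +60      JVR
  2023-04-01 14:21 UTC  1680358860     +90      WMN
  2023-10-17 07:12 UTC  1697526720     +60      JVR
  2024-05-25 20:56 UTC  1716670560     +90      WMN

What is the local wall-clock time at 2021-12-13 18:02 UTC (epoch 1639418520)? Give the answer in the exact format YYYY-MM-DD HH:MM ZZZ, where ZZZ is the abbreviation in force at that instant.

2021-12-13 19:32 WMN

Query: 2021-12-13 18:02 UTC
Rule 1/5 (WMN, +01:30): 2021-12-07 15:55 UTC ≤ query < 2022-08-09 23:47 UTC
18·60 + 2 + 90 = 1172 min
1172 = 0·1440 + 1172; 1172 = 19·60 + 32 → 19:32, same day
→ 2021-12-13 19:32 WMN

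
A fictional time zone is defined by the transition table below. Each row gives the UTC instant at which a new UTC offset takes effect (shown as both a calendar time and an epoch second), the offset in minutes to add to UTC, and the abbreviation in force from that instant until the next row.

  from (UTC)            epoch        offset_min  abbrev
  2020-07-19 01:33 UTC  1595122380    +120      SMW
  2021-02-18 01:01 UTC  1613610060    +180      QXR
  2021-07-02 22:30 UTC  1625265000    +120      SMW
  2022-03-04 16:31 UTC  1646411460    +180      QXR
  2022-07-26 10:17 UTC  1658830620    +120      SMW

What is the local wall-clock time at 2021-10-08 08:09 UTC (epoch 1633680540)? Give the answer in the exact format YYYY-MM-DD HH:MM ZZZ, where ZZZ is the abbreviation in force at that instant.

2021-10-08 10:09 SMW

Query: 2021-10-08 08:09 UTC
Rule 3/5 (SMW, +02:00): 2021-07-02 22:30 UTC ≤ query < 2022-03-04 16:31 UTC
8·60 + 9 + 120 = 609 min
609 = 0·1440 + 609; 609 = 10·60 + 9 → 10:09, same day
→ 2021-10-08 10:09 SMW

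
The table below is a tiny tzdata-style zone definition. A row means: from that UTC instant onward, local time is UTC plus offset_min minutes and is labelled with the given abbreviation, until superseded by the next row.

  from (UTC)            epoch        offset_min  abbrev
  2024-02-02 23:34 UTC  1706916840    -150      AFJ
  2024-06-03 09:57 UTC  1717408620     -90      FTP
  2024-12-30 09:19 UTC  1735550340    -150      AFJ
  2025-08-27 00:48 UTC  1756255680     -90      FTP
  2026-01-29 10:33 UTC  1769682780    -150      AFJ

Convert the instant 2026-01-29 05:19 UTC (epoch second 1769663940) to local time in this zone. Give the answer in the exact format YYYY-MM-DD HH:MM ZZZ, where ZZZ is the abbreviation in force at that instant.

Query: 2026-01-29 05:19 UTC
Rule 4/5 (FTP, -01:30): 2025-08-27 00:48 UTC ≤ query < 2026-01-29 10:33 UTC
5·60 + 19 - 90 = 229 min
229 = 0·1440 + 229; 229 = 3·60 + 49 → 03:49, same day
→ 2026-01-29 03:49 FTP

2026-01-29 03:49 FTP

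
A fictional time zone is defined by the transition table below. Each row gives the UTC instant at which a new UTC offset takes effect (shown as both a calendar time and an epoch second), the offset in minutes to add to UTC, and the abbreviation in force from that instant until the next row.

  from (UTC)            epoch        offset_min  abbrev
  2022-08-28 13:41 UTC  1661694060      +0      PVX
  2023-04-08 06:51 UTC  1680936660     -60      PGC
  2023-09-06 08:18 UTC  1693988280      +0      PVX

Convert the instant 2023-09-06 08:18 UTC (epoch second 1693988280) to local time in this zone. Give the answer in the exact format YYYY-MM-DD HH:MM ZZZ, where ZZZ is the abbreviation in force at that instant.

Query: 2023-09-06 08:18 UTC
Rule 3/3 (PVX, +00:00): 2023-09-06 08:18 UTC ≤ query < +∞
8·60 + 18 + 0 = 498 min
498 = 0·1440 + 498; 498 = 8·60 + 18 → 08:18, same day
→ 2023-09-06 08:18 PVX

2023-09-06 08:18 PVX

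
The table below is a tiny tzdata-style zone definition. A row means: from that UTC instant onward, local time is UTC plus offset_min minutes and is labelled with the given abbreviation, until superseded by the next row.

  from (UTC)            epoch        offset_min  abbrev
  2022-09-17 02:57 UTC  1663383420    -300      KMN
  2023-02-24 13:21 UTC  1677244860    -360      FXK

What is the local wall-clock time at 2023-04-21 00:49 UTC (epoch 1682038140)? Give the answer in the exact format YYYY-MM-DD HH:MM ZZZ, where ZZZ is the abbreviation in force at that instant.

Query: 2023-04-21 00:49 UTC
Rule 2/2 (FXK, -06:00): 2023-02-24 13:21 UTC ≤ query < +∞
0·60 + 49 - 360 = -311 min
-311 = -1·1440 + 1129; 1129 = 18·60 + 49 → 18:49, 2023-04-21 - 1 day = 2023-04-20
→ 2023-04-20 18:49 FXK

2023-04-20 18:49 FXK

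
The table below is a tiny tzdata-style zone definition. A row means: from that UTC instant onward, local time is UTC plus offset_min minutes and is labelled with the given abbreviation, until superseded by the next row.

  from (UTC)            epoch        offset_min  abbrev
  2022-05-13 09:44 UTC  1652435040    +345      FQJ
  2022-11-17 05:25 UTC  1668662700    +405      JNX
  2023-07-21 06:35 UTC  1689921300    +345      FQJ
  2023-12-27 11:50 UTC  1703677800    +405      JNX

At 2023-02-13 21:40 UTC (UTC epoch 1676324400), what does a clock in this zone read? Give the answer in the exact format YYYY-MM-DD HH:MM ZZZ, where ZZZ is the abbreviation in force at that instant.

Query: 2023-02-13 21:40 UTC
Rule 2/4 (JNX, +06:45): 2022-11-17 05:25 UTC ≤ query < 2023-07-21 06:35 UTC
21·60 + 40 + 405 = 1705 min
1705 = 1·1440 + 265; 265 = 4·60 + 25 → 04:25, 2023-02-13 + 1 day = 2023-02-14
→ 2023-02-14 04:25 JNX

2023-02-14 04:25 JNX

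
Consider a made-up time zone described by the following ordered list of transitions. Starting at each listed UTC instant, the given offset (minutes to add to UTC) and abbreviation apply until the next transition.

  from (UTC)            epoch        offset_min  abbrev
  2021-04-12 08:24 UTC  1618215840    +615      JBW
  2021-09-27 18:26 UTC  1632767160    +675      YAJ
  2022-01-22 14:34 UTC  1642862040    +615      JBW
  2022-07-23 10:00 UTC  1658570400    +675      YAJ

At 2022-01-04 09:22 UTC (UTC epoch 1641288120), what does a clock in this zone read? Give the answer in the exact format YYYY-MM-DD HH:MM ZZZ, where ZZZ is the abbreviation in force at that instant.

Query: 2022-01-04 09:22 UTC
Rule 2/4 (YAJ, +11:15): 2021-09-27 18:26 UTC ≤ query < 2022-01-22 14:34 UTC
9·60 + 22 + 675 = 1237 min
1237 = 0·1440 + 1237; 1237 = 20·60 + 37 → 20:37, same day
→ 2022-01-04 20:37 YAJ

2022-01-04 20:37 YAJ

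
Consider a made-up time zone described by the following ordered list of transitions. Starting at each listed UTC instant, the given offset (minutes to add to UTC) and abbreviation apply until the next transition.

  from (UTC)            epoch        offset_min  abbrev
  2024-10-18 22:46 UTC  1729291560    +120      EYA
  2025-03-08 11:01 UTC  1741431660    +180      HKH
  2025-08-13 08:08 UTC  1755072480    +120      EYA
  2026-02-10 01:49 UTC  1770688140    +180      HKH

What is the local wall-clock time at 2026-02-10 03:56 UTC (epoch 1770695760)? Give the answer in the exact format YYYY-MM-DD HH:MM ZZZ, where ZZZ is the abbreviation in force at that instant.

2026-02-10 06:56 HKH

Query: 2026-02-10 03:56 UTC
Rule 4/4 (HKH, +03:00): 2026-02-10 01:49 UTC ≤ query < +∞
3·60 + 56 + 180 = 416 min
416 = 0·1440 + 416; 416 = 6·60 + 56 → 06:56, same day
→ 2026-02-10 06:56 HKH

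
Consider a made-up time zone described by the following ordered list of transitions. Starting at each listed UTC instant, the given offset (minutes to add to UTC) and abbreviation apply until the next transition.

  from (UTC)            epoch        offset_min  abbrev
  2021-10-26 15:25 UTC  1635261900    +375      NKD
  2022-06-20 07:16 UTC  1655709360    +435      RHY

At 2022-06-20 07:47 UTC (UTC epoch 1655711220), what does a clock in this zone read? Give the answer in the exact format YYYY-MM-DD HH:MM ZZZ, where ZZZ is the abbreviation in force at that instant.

2022-06-20 15:02 RHY

Query: 2022-06-20 07:47 UTC
Rule 2/2 (RHY, +07:15): 2022-06-20 07:16 UTC ≤ query < +∞
7·60 + 47 + 435 = 902 min
902 = 0·1440 + 902; 902 = 15·60 + 2 → 15:02, same day
→ 2022-06-20 15:02 RHY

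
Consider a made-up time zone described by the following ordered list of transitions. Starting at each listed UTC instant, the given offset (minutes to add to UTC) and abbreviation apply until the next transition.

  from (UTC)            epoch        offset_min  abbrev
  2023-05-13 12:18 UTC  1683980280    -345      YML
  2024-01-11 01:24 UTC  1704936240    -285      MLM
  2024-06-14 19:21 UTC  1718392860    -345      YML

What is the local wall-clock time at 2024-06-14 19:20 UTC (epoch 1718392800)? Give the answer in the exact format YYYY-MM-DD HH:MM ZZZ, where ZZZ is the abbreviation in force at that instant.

2024-06-14 14:35 MLM

Query: 2024-06-14 19:20 UTC
Rule 2/3 (MLM, -04:45): 2024-01-11 01:24 UTC ≤ query < 2024-06-14 19:21 UTC
19·60 + 20 - 285 = 875 min
875 = 0·1440 + 875; 875 = 14·60 + 35 → 14:35, same day
→ 2024-06-14 14:35 MLM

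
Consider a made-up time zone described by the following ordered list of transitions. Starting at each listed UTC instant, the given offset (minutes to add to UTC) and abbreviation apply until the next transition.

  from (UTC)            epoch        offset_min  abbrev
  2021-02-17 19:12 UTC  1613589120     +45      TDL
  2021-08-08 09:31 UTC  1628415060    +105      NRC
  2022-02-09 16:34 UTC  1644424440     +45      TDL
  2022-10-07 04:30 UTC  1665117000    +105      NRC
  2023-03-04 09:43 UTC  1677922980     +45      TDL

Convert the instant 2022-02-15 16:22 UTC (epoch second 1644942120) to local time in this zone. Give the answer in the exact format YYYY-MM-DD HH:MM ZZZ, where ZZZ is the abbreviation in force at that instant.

Query: 2022-02-15 16:22 UTC
Rule 3/5 (TDL, +00:45): 2022-02-09 16:34 UTC ≤ query < 2022-10-07 04:30 UTC
16·60 + 22 + 45 = 1027 min
1027 = 0·1440 + 1027; 1027 = 17·60 + 7 → 17:07, same day
→ 2022-02-15 17:07 TDL

2022-02-15 17:07 TDL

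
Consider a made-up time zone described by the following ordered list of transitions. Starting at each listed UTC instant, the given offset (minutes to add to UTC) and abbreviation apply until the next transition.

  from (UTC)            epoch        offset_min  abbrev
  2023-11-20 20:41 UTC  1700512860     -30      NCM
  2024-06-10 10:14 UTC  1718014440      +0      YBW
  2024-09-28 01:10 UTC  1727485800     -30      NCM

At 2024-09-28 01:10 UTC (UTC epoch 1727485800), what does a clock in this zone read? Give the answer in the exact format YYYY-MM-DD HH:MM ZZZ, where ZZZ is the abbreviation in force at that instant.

Query: 2024-09-28 01:10 UTC
Rule 3/3 (NCM, -00:30): 2024-09-28 01:10 UTC ≤ query < +∞
1·60 + 10 - 30 = 40 min
40 = 0·1440 + 40; 40 = 0·60 + 40 → 00:40, same day
→ 2024-09-28 00:40 NCM

2024-09-28 00:40 NCM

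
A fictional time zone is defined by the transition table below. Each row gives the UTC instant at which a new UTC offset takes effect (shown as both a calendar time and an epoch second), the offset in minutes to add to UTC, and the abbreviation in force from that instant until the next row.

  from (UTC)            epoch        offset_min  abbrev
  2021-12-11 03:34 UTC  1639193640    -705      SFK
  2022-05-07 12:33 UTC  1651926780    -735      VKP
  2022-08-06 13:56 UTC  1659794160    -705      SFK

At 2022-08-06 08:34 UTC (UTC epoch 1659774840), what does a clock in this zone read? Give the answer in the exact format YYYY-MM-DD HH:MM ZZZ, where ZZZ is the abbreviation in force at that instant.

2022-08-05 20:19 VKP

Query: 2022-08-06 08:34 UTC
Rule 2/3 (VKP, -12:15): 2022-05-07 12:33 UTC ≤ query < 2022-08-06 13:56 UTC
8·60 + 34 - 735 = -221 min
-221 = -1·1440 + 1219; 1219 = 20·60 + 19 → 20:19, 2022-08-06 - 1 day = 2022-08-05
→ 2022-08-05 20:19 VKP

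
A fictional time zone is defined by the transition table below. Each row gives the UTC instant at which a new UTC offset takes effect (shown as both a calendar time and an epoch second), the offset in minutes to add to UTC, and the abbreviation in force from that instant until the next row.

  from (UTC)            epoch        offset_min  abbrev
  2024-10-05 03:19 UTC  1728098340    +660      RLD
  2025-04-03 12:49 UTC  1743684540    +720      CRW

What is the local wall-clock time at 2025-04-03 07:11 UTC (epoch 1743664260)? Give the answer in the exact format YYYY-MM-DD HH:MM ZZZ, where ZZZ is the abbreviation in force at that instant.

2025-04-03 18:11 RLD

Query: 2025-04-03 07:11 UTC
Rule 1/2 (RLD, +11:00): 2024-10-05 03:19 UTC ≤ query < 2025-04-03 12:49 UTC
7·60 + 11 + 660 = 1091 min
1091 = 0·1440 + 1091; 1091 = 18·60 + 11 → 18:11, same day
→ 2025-04-03 18:11 RLD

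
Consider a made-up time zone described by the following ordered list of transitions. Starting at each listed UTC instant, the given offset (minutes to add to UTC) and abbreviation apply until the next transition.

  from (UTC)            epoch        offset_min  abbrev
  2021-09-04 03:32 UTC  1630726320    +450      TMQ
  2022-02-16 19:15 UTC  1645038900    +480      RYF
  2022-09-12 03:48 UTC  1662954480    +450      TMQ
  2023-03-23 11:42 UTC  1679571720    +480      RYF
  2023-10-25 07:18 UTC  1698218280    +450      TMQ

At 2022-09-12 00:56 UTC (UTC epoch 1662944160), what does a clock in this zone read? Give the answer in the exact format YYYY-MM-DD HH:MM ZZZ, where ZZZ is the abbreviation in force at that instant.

2022-09-12 08:56 RYF

Query: 2022-09-12 00:56 UTC
Rule 2/5 (RYF, +08:00): 2022-02-16 19:15 UTC ≤ query < 2022-09-12 03:48 UTC
0·60 + 56 + 480 = 536 min
536 = 0·1440 + 536; 536 = 8·60 + 56 → 08:56, same day
→ 2022-09-12 08:56 RYF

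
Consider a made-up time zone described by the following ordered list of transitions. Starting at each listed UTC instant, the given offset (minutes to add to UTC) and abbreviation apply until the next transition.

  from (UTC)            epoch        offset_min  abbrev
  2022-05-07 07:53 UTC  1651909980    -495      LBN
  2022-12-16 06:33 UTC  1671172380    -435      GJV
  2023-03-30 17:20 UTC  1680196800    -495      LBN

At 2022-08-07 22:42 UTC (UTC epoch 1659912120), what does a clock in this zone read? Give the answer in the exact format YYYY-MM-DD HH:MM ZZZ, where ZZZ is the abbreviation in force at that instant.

Query: 2022-08-07 22:42 UTC
Rule 1/3 (LBN, -08:15): 2022-05-07 07:53 UTC ≤ query < 2022-12-16 06:33 UTC
22·60 + 42 - 495 = 867 min
867 = 0·1440 + 867; 867 = 14·60 + 27 → 14:27, same day
→ 2022-08-07 14:27 LBN

2022-08-07 14:27 LBN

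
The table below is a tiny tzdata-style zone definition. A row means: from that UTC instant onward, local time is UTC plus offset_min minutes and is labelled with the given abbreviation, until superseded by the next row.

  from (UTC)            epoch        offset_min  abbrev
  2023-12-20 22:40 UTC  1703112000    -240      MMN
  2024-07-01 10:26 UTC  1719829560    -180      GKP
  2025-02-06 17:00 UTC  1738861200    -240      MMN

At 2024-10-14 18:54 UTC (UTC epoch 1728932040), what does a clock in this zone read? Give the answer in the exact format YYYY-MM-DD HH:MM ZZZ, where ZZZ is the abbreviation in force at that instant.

Query: 2024-10-14 18:54 UTC
Rule 2/3 (GKP, -03:00): 2024-07-01 10:26 UTC ≤ query < 2025-02-06 17:00 UTC
18·60 + 54 - 180 = 954 min
954 = 0·1440 + 954; 954 = 15·60 + 54 → 15:54, same day
→ 2024-10-14 15:54 GKP

2024-10-14 15:54 GKP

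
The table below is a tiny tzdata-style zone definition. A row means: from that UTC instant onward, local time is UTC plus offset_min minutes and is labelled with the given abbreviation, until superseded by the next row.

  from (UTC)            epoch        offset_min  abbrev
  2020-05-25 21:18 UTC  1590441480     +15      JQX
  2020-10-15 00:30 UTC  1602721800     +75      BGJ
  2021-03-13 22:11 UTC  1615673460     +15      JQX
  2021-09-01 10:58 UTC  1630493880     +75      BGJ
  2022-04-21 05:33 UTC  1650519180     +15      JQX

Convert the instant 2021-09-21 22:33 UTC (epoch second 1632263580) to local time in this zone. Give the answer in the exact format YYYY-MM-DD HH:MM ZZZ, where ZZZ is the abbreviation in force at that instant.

Query: 2021-09-21 22:33 UTC
Rule 4/5 (BGJ, +01:15): 2021-09-01 10:58 UTC ≤ query < 2022-04-21 05:33 UTC
22·60 + 33 + 75 = 1428 min
1428 = 0·1440 + 1428; 1428 = 23·60 + 48 → 23:48, same day
→ 2021-09-21 23:48 BGJ

2021-09-21 23:48 BGJ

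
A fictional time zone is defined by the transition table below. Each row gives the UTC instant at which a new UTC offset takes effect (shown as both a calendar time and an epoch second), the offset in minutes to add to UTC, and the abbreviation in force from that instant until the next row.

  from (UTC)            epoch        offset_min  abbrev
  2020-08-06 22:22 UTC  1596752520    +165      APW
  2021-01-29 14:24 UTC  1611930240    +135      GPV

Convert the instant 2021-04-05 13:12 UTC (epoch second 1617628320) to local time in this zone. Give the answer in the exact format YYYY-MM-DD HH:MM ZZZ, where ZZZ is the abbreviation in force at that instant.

2021-04-05 15:27 GPV

Query: 2021-04-05 13:12 UTC
Rule 2/2 (GPV, +02:15): 2021-01-29 14:24 UTC ≤ query < +∞
13·60 + 12 + 135 = 927 min
927 = 0·1440 + 927; 927 = 15·60 + 27 → 15:27, same day
→ 2021-04-05 15:27 GPV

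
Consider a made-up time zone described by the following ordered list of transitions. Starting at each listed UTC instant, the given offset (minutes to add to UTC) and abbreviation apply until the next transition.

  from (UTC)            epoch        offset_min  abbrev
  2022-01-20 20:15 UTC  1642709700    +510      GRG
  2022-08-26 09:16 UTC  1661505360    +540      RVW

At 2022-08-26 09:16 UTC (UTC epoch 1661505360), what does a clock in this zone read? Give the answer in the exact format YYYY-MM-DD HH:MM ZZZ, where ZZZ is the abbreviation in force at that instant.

Query: 2022-08-26 09:16 UTC
Rule 2/2 (RVW, +09:00): 2022-08-26 09:16 UTC ≤ query < +∞
9·60 + 16 + 540 = 1096 min
1096 = 0·1440 + 1096; 1096 = 18·60 + 16 → 18:16, same day
→ 2022-08-26 18:16 RVW

2022-08-26 18:16 RVW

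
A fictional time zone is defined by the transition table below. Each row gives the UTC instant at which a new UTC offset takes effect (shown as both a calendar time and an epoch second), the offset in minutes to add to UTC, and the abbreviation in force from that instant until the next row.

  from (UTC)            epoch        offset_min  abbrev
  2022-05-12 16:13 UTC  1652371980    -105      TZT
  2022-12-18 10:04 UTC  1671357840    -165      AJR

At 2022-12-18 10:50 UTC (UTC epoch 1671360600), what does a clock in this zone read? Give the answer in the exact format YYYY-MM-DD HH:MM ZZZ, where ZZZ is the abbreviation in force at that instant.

Query: 2022-12-18 10:50 UTC
Rule 2/2 (AJR, -02:45): 2022-12-18 10:04 UTC ≤ query < +∞
10·60 + 50 - 165 = 485 min
485 = 0·1440 + 485; 485 = 8·60 + 5 → 08:05, same day
→ 2022-12-18 08:05 AJR

2022-12-18 08:05 AJR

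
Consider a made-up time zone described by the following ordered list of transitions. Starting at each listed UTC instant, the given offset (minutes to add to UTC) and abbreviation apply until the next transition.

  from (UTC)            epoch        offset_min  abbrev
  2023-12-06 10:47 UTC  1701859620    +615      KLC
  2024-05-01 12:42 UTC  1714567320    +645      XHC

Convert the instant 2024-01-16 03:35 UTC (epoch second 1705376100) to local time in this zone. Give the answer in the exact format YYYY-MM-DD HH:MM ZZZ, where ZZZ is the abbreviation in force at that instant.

Query: 2024-01-16 03:35 UTC
Rule 1/2 (KLC, +10:15): 2023-12-06 10:47 UTC ≤ query < 2024-05-01 12:42 UTC
3·60 + 35 + 615 = 830 min
830 = 0·1440 + 830; 830 = 13·60 + 50 → 13:50, same day
→ 2024-01-16 13:50 KLC

2024-01-16 13:50 KLC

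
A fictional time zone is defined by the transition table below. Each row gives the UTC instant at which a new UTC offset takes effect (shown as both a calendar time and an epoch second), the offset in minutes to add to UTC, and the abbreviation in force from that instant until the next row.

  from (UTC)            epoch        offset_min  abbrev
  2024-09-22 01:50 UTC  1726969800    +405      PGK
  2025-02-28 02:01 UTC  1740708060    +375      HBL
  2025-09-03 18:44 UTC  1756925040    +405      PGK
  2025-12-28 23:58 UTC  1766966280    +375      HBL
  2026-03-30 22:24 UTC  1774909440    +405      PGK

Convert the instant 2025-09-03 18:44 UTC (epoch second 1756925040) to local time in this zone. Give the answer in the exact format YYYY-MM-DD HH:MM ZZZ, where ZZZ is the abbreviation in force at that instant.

Query: 2025-09-03 18:44 UTC
Rule 3/5 (PGK, +06:45): 2025-09-03 18:44 UTC ≤ query < 2025-12-28 23:58 UTC
18·60 + 44 + 405 = 1529 min
1529 = 1·1440 + 89; 89 = 1·60 + 29 → 01:29, 2025-09-03 + 1 day = 2025-09-04
→ 2025-09-04 01:29 PGK

2025-09-04 01:29 PGK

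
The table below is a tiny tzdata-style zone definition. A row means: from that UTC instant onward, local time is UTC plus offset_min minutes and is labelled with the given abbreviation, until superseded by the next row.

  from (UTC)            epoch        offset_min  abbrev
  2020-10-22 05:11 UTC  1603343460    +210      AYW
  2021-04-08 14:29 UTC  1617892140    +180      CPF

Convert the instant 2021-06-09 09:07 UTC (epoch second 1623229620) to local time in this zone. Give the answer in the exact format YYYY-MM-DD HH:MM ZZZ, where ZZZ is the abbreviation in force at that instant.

Query: 2021-06-09 09:07 UTC
Rule 2/2 (CPF, +03:00): 2021-04-08 14:29 UTC ≤ query < +∞
9·60 + 7 + 180 = 727 min
727 = 0·1440 + 727; 727 = 12·60 + 7 → 12:07, same day
→ 2021-06-09 12:07 CPF

2021-06-09 12:07 CPF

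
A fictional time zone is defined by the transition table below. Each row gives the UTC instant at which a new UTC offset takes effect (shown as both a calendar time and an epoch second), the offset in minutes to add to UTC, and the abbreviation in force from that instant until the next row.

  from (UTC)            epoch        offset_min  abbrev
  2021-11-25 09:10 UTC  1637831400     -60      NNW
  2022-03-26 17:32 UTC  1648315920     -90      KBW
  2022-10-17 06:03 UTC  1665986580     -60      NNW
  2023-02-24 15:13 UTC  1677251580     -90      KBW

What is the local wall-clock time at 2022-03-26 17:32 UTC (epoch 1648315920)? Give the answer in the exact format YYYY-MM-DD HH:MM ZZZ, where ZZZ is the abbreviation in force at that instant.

2022-03-26 16:02 KBW

Query: 2022-03-26 17:32 UTC
Rule 2/4 (KBW, -01:30): 2022-03-26 17:32 UTC ≤ query < 2022-10-17 06:03 UTC
17·60 + 32 - 90 = 962 min
962 = 0·1440 + 962; 962 = 16·60 + 2 → 16:02, same day
→ 2022-03-26 16:02 KBW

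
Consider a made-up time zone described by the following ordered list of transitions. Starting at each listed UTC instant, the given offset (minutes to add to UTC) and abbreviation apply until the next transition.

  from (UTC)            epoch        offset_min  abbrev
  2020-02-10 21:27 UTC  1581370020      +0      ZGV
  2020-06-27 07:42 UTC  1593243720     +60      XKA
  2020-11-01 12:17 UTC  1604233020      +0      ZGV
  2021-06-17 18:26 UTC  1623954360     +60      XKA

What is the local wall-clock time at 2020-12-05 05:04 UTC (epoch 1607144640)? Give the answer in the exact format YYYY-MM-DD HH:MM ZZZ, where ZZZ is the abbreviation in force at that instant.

Query: 2020-12-05 05:04 UTC
Rule 3/4 (ZGV, +00:00): 2020-11-01 12:17 UTC ≤ query < 2021-06-17 18:26 UTC
5·60 + 4 + 0 = 304 min
304 = 0·1440 + 304; 304 = 5·60 + 4 → 05:04, same day
→ 2020-12-05 05:04 ZGV

2020-12-05 05:04 ZGV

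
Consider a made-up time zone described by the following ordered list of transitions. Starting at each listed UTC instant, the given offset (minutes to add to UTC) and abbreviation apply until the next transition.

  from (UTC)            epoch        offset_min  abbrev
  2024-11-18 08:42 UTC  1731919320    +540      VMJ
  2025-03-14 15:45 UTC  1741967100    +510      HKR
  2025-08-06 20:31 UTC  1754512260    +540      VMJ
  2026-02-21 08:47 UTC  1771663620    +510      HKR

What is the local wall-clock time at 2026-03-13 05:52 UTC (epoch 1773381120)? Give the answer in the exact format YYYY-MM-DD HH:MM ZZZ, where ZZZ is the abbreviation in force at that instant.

Query: 2026-03-13 05:52 UTC
Rule 4/4 (HKR, +08:30): 2026-02-21 08:47 UTC ≤ query < +∞
5·60 + 52 + 510 = 862 min
862 = 0·1440 + 862; 862 = 14·60 + 22 → 14:22, same day
→ 2026-03-13 14:22 HKR

2026-03-13 14:22 HKR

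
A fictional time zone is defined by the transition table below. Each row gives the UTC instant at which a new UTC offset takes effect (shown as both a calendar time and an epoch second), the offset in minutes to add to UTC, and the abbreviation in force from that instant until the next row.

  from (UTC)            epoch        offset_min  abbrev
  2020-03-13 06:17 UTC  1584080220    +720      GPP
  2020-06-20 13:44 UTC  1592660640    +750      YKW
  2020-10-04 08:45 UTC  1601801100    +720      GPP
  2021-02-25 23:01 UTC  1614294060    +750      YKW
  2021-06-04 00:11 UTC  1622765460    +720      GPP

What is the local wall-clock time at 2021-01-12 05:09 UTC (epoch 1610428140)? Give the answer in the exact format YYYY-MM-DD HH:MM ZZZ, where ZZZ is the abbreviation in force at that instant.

Query: 2021-01-12 05:09 UTC
Rule 3/5 (GPP, +12:00): 2020-10-04 08:45 UTC ≤ query < 2021-02-25 23:01 UTC
5·60 + 9 + 720 = 1029 min
1029 = 0·1440 + 1029; 1029 = 17·60 + 9 → 17:09, same day
→ 2021-01-12 17:09 GPP

2021-01-12 17:09 GPP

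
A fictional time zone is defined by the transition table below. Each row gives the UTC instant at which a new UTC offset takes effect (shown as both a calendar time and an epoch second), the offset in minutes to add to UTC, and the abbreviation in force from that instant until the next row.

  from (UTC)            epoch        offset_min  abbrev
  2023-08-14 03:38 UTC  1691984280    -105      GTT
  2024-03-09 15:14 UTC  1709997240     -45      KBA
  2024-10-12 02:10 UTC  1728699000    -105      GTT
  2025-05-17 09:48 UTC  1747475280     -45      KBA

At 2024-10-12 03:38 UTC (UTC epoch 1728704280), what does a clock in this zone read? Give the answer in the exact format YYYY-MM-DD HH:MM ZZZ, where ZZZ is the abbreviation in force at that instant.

2024-10-12 01:53 GTT

Query: 2024-10-12 03:38 UTC
Rule 3/4 (GTT, -01:45): 2024-10-12 02:10 UTC ≤ query < 2025-05-17 09:48 UTC
3·60 + 38 - 105 = 113 min
113 = 0·1440 + 113; 113 = 1·60 + 53 → 01:53, same day
→ 2024-10-12 01:53 GTT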